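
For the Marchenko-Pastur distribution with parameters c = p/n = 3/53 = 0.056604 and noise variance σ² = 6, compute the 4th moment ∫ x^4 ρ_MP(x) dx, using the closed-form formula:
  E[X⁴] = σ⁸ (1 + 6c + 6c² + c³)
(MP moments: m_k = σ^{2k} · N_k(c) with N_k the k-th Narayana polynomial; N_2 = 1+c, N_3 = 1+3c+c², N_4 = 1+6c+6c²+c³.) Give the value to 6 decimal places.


E[X⁴] = σ⁸ (1 + 6c + 6c² + c³) (fourth MP moment). With σ² = 6 (so σ⁸ = 1296) and c = 3/53 = 0.056604: E[X⁴] = 1296 · (1 + 6·0.056604 + 6·(0.056604)² + (0.056604)³) = 1296 · 1.359028.

So E[X^4] = 1761.300187.


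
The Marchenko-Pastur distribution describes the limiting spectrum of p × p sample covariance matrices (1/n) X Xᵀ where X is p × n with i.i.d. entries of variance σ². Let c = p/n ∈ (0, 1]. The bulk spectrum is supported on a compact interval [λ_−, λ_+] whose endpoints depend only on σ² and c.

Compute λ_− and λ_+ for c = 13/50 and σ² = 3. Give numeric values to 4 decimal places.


c = 13/50 = 0.260000; √c = 0.509902.
λ_− = σ² (1 − √c)² = 3 · (1 − 0.509902)² = 3 · (0.490098)² = 0.720588.
λ_+ = σ² (1 + √c)² = 3 · (1 + 0.509902)² = 3 · (1.509902)² = 6.839412.

Rounded to 4 decimal places: λ_− ≈ 0.7206, λ_+ ≈ 6.8394.


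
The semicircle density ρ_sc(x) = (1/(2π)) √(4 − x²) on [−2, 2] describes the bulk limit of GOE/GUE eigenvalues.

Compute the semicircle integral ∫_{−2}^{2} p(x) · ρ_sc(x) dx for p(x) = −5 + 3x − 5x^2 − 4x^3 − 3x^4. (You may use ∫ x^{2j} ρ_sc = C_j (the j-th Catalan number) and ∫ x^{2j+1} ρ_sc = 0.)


Write p(x) = Σ a_i x^i, split into monomials and integrate each against ρ_sc separately.
Using ∫ x^{2j} ρ_sc = C_j = (1/(j+1)) C(2j, j) (Catalan numbers) and ∫ x^{2j+1} ρ_sc = 0 (odd monomials vanish by symmetry):
  i = 0 (even): a_0 · C_{0} = -5 · 1 = -5
  i = 1 (odd): ∫ x^1 ρ_sc = 0 (vanishes)
  i = 2 (even): a_2 · C_{1} = -5 · 1 = -5
  i = 3 (odd): ∫ x^3 ρ_sc = 0 (vanishes)
  i = 4 (even): a_4 · C_{2} = -3 · 2 = -6

Summing the contributions: ∫_{−2}^{2} p(x) ρ_sc(x) dx = (-5) + (-5) + (-6) = -16.


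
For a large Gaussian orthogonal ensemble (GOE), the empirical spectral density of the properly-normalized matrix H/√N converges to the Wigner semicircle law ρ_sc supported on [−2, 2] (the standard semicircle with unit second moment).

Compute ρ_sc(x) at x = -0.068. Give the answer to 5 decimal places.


ρ_sc(x) = (1/(2π)) √(4 − x²). With x = -0.068:
  4 − x² = 4 − (-0.068)² = 4 − 0.004624 = 3.995376.
  √(4 − x²) = 1.998844.
  1/(2π) = 0.159155.
  ρ_sc(-0.068) = 0.159155 · 1.998844 = 0.318126.

Rounded to 5 decimal places: ρ_sc(-0.068) ≈ 0.31813.


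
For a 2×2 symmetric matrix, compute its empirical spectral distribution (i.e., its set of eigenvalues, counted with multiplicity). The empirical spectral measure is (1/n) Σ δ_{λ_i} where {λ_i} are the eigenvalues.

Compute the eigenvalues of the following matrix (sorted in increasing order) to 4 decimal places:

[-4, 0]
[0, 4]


Since M is real symmetric, both eigenvalues are real; they are the roots of det(λI − M) = λ² − (tr M) λ + det M.
tr M = -4 + 4 = 0.
det M = (-4)·4 − 0² = -16 − 0 = -16.
Characteristic polynomial: λ² − 16 = 0.
Discriminant Δ = (tr M)² − 4·det M = 0 − (-64) = 64; √Δ = 8.000000.
λ = (tr M ± √Δ)/2 = (0 ± 8.000000)/2, giving (tr M − √Δ)/2 = -4.0000 and (tr M + √Δ)/2 = 4.0000.

Eigenvalues sorted in increasing order: [-4.0000, 4.0000].


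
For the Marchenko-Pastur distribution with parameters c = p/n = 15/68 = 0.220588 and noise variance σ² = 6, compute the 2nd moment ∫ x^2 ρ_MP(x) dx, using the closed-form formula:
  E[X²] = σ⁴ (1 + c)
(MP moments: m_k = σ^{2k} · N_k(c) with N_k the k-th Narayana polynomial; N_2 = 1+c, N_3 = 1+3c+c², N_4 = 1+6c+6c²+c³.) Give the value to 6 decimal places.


E[X²] = σ⁴ (1 + c) (second MP moment). With σ² = 6 (so σ⁴ = 36) and c = 15/68 = 0.220588: E[X²] = 36 · (1 + 0.220588) = 36 · 1.220588.

So E[X^2] = 43.941176.


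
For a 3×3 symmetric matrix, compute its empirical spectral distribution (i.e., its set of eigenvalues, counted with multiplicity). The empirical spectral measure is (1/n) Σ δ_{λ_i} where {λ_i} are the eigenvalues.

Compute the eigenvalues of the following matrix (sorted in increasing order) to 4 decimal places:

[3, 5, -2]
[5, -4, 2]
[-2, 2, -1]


Since M is real symmetric, all three eigenvalues are real; they are the roots of det(λI − M) = λ³ − (tr M) λ² + s λ − det M, where s is the sum of the principal 2×2 minors.
tr M = 3 + (-4) + (-1) = -2.
s = (3·(-4) − 5²) + (3·(-1) − (-2)²) + ((-4)·(-1) − 2²) = -37 + (-7) + 0 = -44.
det M (expand along row 1) = 3·0 − 5·(-1) + (-2)·2 = 1.
Characteristic polynomial: λ³ + 2λ² − 44λ − 1 = 0.
Substitute λ = y + (tr M)/3 = y − 0.666667 to remove the quadratic term: y³ + p·y + q = 0 with p = s − (tr M)²/3 = -45.333333 and q = −2(tr M)³/27 + (tr M)·s/3 − det M = 28.925926.
Three real roots ⇒ use the trigonometric (Viète) form: r = 2√(−p/3) = 7.774603, φ = arccos(3q/(p·r)) = arccos(-0.246214) = 1.819568 rad.
y_k = r·cos(φ/3 − 2πk/3) for k = 0, 1, 2 gives y = 6.387886, 0.643963, -7.031848.
λ_k = y_k − 0.666667 gives λ = 5.7212, -0.0227, -7.6985 (check: the sum is -2.0000 = tr M).

Eigenvalues sorted in increasing order: [-7.6985, -0.0227, 5.7212].


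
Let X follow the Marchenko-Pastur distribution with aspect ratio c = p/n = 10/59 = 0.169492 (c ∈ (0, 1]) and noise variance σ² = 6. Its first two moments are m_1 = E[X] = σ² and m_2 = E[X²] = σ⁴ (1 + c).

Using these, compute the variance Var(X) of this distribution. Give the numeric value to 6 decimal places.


m_1 = E[X] = σ² = 6, so m_1² = 36.
m_2 = E[X²] = σ⁴ (1 + c) = 36 · (1 + 0.169492) = 36 · 1.169492 = 42.101695.
(Note m_2 − m_1² simplifies to c · σ⁴ = 0.169492 · 36.)

Var(X) = m_2 − m_1² = 42.101695 − 36 = 6.101695.


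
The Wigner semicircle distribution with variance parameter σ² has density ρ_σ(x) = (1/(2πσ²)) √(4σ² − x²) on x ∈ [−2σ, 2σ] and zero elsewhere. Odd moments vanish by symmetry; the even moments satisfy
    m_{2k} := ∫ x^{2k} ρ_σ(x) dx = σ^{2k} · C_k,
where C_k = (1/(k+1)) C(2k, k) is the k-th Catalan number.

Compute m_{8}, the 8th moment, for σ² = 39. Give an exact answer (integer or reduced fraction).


By the scaled semicircle moment identity, m_{2k} = σ^{2k} · C_k with k = 4.
C_4 = (1/(k+1)) · C(2k, k) = (1/5) · C(8, 4) = (1/5) · 70 = 14.
σ^{2k} = (σ²)^k = (39)^4 = 2313441.

Therefore m_{8} = σ^{8} · C_4 = 2313441 · 14 = 32388174.


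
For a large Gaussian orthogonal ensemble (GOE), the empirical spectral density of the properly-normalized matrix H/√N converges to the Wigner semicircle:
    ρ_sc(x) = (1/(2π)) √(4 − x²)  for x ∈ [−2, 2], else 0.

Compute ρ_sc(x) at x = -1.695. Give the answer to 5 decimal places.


ρ_sc(x) = (1/(2π)) √(4 − x²). With x = -1.695:
  4 − x² = 4 − (-1.695)² = 4 − 2.873025 = 1.126975.
  √(4 − x²) = 1.061591.
  1/(2π) = 0.159155.
  ρ_sc(-1.695) = 0.159155 · 1.061591 = 0.168957.

Rounded to 5 decimal places: ρ_sc(-1.695) ≈ 0.16896.


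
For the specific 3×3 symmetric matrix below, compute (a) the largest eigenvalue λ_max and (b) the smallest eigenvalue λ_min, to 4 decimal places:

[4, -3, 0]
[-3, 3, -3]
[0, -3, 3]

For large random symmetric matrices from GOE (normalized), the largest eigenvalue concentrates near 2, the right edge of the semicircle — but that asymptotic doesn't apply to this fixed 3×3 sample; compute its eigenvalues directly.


Since M is real symmetric, all three eigenvalues are real; they are the roots of det(λI − M) = λ³ − (tr M) λ² + s λ − det M, where s is the sum of the principal 2×2 minors.
tr M = 4 + 3 + 3 = 10.
s = (4·3 − (-3)²) + (4·3 − 0²) + (3·3 − (-3)²) = 3 + 12 + 0 = 15.
det M (expand along row 1) = 4·0 − (-3)·(-9) + 0·9 = -27.
Characteristic polynomial: λ³ − 10λ² + 15λ + 27 = 0.
Substitute λ = y + (tr M)/3 = y + 3.333333 to remove the quadratic term: y³ + p·y + q = 0 with p = s − (tr M)²/3 = -18.333333 and q = −2(tr M)³/27 + (tr M)·s/3 − det M = 2.925926.
Three real roots ⇒ use the trigonometric (Viète) form: r = 2√(−p/3) = 4.944132, φ = arccos(3q/(p·r)) = arccos(-0.096840) = 1.667788 rad.
y_k = r·cos(φ/3 − 2πk/3) for k = 0, 1, 2 gives y = 4.199597, 0.159819, -4.359416.
λ_k = y_k + 3.333333 gives λ = 7.5329, 3.4932, -1.0261 (check: the sum is 10.0000 = tr M).

Hence λ_max = 7.5329 and λ_min = -1.0261.


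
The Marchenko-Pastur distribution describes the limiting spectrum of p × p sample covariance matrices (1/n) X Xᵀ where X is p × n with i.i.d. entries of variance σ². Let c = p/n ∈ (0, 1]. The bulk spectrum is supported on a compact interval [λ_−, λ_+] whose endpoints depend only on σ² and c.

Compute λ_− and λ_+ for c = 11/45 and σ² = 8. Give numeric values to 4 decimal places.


c = 11/45 = 0.244444; √c = 0.494413.
λ_− = σ² (1 − √c)² = 8 · (1 − 0.494413)² = 8 · (0.505587)² = 2.044944.
λ_+ = σ² (1 + √c)² = 8 · (1 + 0.494413)² = 8 · (1.494413)² = 17.866167.

Rounded to 4 decimal places: λ_− ≈ 2.0449, λ_+ ≈ 17.8662.


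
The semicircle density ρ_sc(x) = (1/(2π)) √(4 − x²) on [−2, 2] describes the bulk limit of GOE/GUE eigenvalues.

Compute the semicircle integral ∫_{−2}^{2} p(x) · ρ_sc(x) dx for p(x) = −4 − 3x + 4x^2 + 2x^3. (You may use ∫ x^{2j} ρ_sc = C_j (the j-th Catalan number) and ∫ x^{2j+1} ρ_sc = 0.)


Write p(x) = Σ a_i x^i, split into monomials and integrate each against ρ_sc separately.
Using ∫ x^{2j} ρ_sc = C_j = (1/(j+1)) C(2j, j) (Catalan numbers) and ∫ x^{2j+1} ρ_sc = 0 (odd monomials vanish by symmetry):
  i = 0 (even): a_0 · C_{0} = -4 · 1 = -4
  i = 1 (odd): ∫ x^1 ρ_sc = 0 (vanishes)
  i = 2 (even): a_2 · C_{1} = 4 · 1 = 4
  i = 3 (odd): ∫ x^3 ρ_sc = 0 (vanishes)

Summing the contributions: ∫_{−2}^{2} p(x) ρ_sc(x) dx = (-4) + 4 = 0.


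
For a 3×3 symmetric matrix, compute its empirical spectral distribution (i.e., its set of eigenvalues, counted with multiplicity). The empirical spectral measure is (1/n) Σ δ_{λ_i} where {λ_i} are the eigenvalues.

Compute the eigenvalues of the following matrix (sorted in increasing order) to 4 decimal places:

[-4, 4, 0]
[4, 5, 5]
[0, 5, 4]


Since M is real symmetric, all three eigenvalues are real; they are the roots of det(λI − M) = λ³ − (tr M) λ² + s λ − det M, where s is the sum of the principal 2×2 minors.
tr M = -4 + 5 + 4 = 5.
s = ((-4)·5 − 4²) + ((-4)·4 − 0²) + (5·4 − 5²) = -36 + (-16) + (-5) = -57.
det M (expand along row 1) = (-4)·(-5) − 4·16 + 0·20 = -44.
Characteristic polynomial: λ³ − 5λ² − 57λ + 44 = 0.
Substitute λ = y + (tr M)/3 = y + 1.666667 to remove the quadratic term: y³ + p·y + q = 0 with p = s − (tr M)²/3 = -65.333333 and q = −2(tr M)³/27 + (tr M)·s/3 − det M = -60.259259.
Three real roots ⇒ use the trigonometric (Viète) form: r = 2√(−p/3) = 9.333333, φ = arccos(3q/(p·r)) = arccos(0.296465) = 1.269807 rad.
y_k = r·cos(φ/3 − 2πk/3) for k = 0, 1, 2 gives y = 8.509677, -0.934840, -7.574836.
λ_k = y_k + 1.666667 gives λ = 10.1763, 0.7318, -5.9082 (check: the sum is 5.0000 = tr M).

Eigenvalues sorted in increasing order: [-5.9082, 0.7318, 10.1763].


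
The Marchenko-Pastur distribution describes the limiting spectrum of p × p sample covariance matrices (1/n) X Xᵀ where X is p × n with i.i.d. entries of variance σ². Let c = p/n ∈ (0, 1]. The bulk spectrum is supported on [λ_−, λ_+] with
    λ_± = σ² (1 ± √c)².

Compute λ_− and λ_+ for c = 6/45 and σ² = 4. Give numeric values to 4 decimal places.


c = 6/45 = 0.133333; √c = 0.365148.
λ_− = σ² (1 − √c)² = 4 · (1 − 0.365148)² = 4 · (0.634852)² = 1.612146.
λ_+ = σ² (1 + √c)² = 4 · (1 + 0.365148)² = 4 · (1.365148)² = 7.454520.

Rounded to 4 decimal places: λ_− ≈ 1.6121, λ_+ ≈ 7.4545.


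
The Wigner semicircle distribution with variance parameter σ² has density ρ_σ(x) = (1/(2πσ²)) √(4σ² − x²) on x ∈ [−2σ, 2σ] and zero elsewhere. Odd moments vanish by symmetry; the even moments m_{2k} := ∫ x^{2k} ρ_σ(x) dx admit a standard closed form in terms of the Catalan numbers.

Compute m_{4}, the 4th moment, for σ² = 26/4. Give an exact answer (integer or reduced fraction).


By the scaled semicircle moment identity, m_{2k} = σ^{2k} · C_k with k = 2.
C_2 = (1/(k+1)) · C(2k, k) = (1/3) · C(4, 2) = (1/3) · 6 = 2.
σ^{2k} = (σ²)^k = (26/4)^2 = 169/4.

Therefore m_{4} = σ^{4} · C_2 = (169/4) · 2 = 169/2.


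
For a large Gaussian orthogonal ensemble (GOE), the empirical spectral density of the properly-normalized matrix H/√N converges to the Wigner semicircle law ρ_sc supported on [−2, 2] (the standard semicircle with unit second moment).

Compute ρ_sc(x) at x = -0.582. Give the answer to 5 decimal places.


ρ_sc(x) = (1/(2π)) √(4 − x²). With x = -0.582:
  4 − x² = 4 − (-0.582)² = 4 − 0.338724 = 3.661276.
  √(4 − x²) = 1.913446.
  1/(2π) = 0.159155.
  ρ_sc(-0.582) = 0.159155 · 1.913446 = 0.304534.

Rounded to 5 decimal places: ρ_sc(-0.582) ≈ 0.30453.


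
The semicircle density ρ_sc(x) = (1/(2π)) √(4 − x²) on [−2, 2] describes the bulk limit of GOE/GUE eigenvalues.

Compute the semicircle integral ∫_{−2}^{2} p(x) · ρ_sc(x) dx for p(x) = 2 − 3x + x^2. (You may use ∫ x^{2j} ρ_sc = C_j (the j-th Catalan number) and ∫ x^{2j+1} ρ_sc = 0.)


Write p(x) = Σ a_i x^i, split into monomials and integrate each against ρ_sc separately.
Using ∫ x^{2j} ρ_sc = C_j = (1/(j+1)) C(2j, j) (Catalan numbers) and ∫ x^{2j+1} ρ_sc = 0 (odd monomials vanish by symmetry):
  i = 0 (even): a_0 · C_{0} = 2 · 1 = 2
  i = 1 (odd): ∫ x^1 ρ_sc = 0 (vanishes)
  i = 2 (even): a_2 · C_{1} = 1 · 1 = 1

Summing the contributions: ∫_{−2}^{2} p(x) ρ_sc(x) dx = 2 + 1 = 3.


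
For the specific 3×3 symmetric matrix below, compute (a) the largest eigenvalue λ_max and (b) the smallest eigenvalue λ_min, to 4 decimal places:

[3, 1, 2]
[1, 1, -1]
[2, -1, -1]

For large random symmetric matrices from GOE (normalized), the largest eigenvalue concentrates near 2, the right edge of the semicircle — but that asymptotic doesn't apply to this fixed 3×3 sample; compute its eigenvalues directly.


Since M is real symmetric, all three eigenvalues are real; they are the roots of det(λI − M) = λ³ − (tr M) λ² + s λ − det M, where s is the sum of the principal 2×2 minors.
tr M = 3 + 1 + (-1) = 3.
s = (3·1 − 1²) + (3·(-1) − 2²) + (1·(-1) − (-1)²) = 2 + (-7) + (-2) = -7.
det M (expand along row 1) = 3·(-2) − 1·1 + 2·(-3) = -13.
Characteristic polynomial: λ³ − 3λ² − 7λ + 13 = 0.
Substitute λ = y + (tr M)/3 = y + 1.000000 to remove the quadratic term: y³ + p·y + q = 0 with p = s − (tr M)²/3 = -10.000000 and q = −2(tr M)³/27 + (tr M)·s/3 − det M = 4.000000.
Three real roots ⇒ use the trigonometric (Viète) form: r = 2√(−p/3) = 3.651484, φ = arccos(3q/(p·r)) = arccos(-0.328634) = 1.905653 rad.
y_k = r·cos(φ/3 − 2πk/3) for k = 0, 1, 2 gives y = 2.939235, 0.406728, -3.345963.
λ_k = y_k + 1.000000 gives λ = 3.9392, 1.4067, -2.3460 (check: the sum is 3.0000 = tr M).

Hence λ_max = 3.9392 and λ_min = -2.3460.


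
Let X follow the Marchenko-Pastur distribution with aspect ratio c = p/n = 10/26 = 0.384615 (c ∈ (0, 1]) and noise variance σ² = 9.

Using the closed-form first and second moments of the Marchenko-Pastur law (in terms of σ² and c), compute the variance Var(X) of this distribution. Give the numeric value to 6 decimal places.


Recall the MP moments m_1 = E[X] = σ² and m_2 = E[X²] = σ⁴ (1 + c).
m_1 = E[X] = σ² = 9, so m_1² = 81.
m_2 = E[X²] = σ⁴ (1 + c) = 81 · (1 + 0.384615) = 81 · 1.384615 = 112.153846.
(Note m_2 − m_1² simplifies to c · σ⁴ = 0.384615 · 81.)

Var(X) = m_2 − m_1² = 112.153846 − 81 = 31.153846.


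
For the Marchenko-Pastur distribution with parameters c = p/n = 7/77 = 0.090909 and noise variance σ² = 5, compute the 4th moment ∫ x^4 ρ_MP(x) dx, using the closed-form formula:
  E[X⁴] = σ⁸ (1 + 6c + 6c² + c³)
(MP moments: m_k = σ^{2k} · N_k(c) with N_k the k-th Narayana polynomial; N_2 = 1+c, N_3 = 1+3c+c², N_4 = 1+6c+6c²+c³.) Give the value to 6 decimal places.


E[X⁴] = σ⁸ (1 + 6c + 6c² + c³) (fourth MP moment). With σ² = 5 (so σ⁸ = 625) and c = 7/77 = 0.090909: E[X⁴] = 625 · (1 + 6·0.090909 + 6·(0.090909)² + (0.090909)³) = 625 · 1.595793.

So E[X^4] = 997.370398.


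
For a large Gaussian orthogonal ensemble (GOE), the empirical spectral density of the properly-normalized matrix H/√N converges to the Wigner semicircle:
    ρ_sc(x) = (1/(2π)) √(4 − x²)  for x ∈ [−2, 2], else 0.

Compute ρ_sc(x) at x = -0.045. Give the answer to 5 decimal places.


ρ_sc(x) = (1/(2π)) √(4 − x²). With x = -0.045:
  4 − x² = 4 − (-0.045)² = 4 − 0.002025 = 3.997975.
  √(4 − x²) = 1.999494.
  1/(2π) = 0.159155.
  ρ_sc(-0.045) = 0.159155 · 1.999494 = 0.318229.

Rounded to 5 decimal places: ρ_sc(-0.045) ≈ 0.31823.


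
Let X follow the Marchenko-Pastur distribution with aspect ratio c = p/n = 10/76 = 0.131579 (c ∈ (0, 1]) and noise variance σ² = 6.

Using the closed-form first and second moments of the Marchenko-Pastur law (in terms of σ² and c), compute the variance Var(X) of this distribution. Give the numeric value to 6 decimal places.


Recall the MP moments m_1 = E[X] = σ² and m_2 = E[X²] = σ⁴ (1 + c).
m_1 = E[X] = σ² = 6, so m_1² = 36.
m_2 = E[X²] = σ⁴ (1 + c) = 36 · (1 + 0.131579) = 36 · 1.131579 = 40.736842.
(Note m_2 − m_1² simplifies to c · σ⁴ = 0.131579 · 36.)

Var(X) = m_2 − m_1² = 40.736842 − 36 = 4.736842.


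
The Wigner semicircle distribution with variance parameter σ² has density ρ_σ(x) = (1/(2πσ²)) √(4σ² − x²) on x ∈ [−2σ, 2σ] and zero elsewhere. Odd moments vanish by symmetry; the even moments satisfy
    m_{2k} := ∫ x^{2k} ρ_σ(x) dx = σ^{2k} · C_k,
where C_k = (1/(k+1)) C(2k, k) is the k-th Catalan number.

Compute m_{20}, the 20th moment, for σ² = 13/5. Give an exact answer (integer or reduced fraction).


By the scaled semicircle moment identity, m_{2k} = σ^{2k} · C_k with k = 10.
C_10 = (1/(k+1)) · C(2k, k) = (1/11) · C(20, 10) = (1/11) · 184756 = 16796.
σ^{2k} = (σ²)^k = (13/5)^10 = 137858491849/9765625.

Therefore m_{20} = σ^{20} · C_10 = (137858491849/9765625) · 16796 = 2315471229095804/9765625.


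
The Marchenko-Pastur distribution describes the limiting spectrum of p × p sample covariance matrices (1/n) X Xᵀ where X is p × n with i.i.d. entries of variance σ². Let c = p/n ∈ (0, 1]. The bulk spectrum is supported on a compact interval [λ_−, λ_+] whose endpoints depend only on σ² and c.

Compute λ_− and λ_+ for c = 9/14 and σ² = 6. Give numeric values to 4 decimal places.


c = 9/14 = 0.642857; √c = 0.801784.
λ_− = σ² (1 − √c)² = 6 · (1 − 0.801784)² = 6 · (0.198216)² = 0.235738.
λ_+ = σ² (1 + √c)² = 6 · (1 + 0.801784)² = 6 · (1.801784)² = 19.478548.

Rounded to 4 decimal places: λ_− ≈ 0.2357, λ_+ ≈ 19.4785.


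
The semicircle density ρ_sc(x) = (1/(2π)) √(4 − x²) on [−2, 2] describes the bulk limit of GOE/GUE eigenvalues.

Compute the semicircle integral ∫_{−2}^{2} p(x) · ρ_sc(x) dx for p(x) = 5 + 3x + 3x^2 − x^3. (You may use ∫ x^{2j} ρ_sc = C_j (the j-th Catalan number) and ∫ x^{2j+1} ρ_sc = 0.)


Write p(x) = Σ a_i x^i, split into monomials and integrate each against ρ_sc separately.
Using ∫ x^{2j} ρ_sc = C_j = (1/(j+1)) C(2j, j) (Catalan numbers) and ∫ x^{2j+1} ρ_sc = 0 (odd monomials vanish by symmetry):
  i = 0 (even): a_0 · C_{0} = 5 · 1 = 5
  i = 1 (odd): ∫ x^1 ρ_sc = 0 (vanishes)
  i = 2 (even): a_2 · C_{1} = 3 · 1 = 3
  i = 3 (odd): ∫ x^3 ρ_sc = 0 (vanishes)

Summing the contributions: ∫_{−2}^{2} p(x) ρ_sc(x) dx = 5 + 3 = 8.


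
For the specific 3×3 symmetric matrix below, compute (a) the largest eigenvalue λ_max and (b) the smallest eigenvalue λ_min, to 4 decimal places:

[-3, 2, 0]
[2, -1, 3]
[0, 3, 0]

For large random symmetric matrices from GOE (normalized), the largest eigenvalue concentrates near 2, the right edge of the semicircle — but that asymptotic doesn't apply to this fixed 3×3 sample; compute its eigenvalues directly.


Since M is real symmetric, all three eigenvalues are real; they are the roots of det(λI − M) = λ³ − (tr M) λ² + s λ − det M, where s is the sum of the principal 2×2 minors.
tr M = -3 + (-1) + 0 = -4.
s = ((-3)·(-1) − 2²) + ((-3)·0 − 0²) + ((-1)·0 − 3²) = -1 + 0 + (-9) = -10.
det M (expand along row 1) = (-3)·(-9) − 2·0 + 0·6 = 27.
Characteristic polynomial: λ³ + 4λ² − 10λ − 27 = 0.
Substitute λ = y + (tr M)/3 = y − 1.333333 to remove the quadratic term: y³ + p·y + q = 0 with p = s − (tr M)²/3 = -15.333333 and q = −2(tr M)³/27 + (tr M)·s/3 − det M = -8.925926.
Three real roots ⇒ use the trigonometric (Viète) form: r = 2√(−p/3) = 4.521553, φ = arccos(3q/(p·r)) = arccos(0.386234) = 1.174251 rad.
y_k = r·cos(φ/3 − 2πk/3) for k = 0, 1, 2 gives y = 4.179585, -0.595928, -3.583658.
λ_k = y_k − 1.333333 gives λ = 2.8463, -1.9293, -4.9170 (check: the sum is -4.0000 = tr M).

Hence λ_max = 2.8463 and λ_min = -4.9170.


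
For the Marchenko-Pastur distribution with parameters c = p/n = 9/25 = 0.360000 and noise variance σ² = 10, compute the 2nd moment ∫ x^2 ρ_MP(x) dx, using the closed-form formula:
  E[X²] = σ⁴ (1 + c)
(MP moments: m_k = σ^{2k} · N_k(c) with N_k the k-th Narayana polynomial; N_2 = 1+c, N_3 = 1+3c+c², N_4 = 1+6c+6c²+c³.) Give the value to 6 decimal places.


E[X²] = σ⁴ (1 + c) (second MP moment). With σ² = 10 (so σ⁴ = 100) and c = 9/25 = 0.360000: E[X²] = 100 · (1 + 0.360000) = 100 · 1.360000.

So E[X^2] = 136.000000.


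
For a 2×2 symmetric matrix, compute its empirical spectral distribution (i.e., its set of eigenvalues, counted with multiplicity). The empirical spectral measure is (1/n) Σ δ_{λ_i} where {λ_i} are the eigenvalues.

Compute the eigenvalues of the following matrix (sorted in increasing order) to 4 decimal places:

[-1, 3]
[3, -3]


Since M is real symmetric, both eigenvalues are real; they are the roots of det(λI − M) = λ² − (tr M) λ + det M.
tr M = -1 + (-3) = -4.
det M = (-1)·(-3) − 3² = 3 − 9 = -6.
Characteristic polynomial: λ² + 4λ − 6 = 0.
Discriminant Δ = (tr M)² − 4·det M = 16 − (-24) = 40; √Δ = 6.324555.
λ = (tr M ± √Δ)/2 = (-4 ± 6.324555)/2, giving (tr M − √Δ)/2 = -5.1623 and (tr M + √Δ)/2 = 1.1623.

Eigenvalues sorted in increasing order: [-5.1623, 1.1623].


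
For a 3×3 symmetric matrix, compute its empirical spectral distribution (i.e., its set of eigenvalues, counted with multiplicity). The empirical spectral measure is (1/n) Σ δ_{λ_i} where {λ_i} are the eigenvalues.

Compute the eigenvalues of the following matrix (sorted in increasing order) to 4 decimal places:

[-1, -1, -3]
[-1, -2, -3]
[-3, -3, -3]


Since M is real symmetric, all three eigenvalues are real; they are the roots of det(λI − M) = λ³ − (tr M) λ² + s λ − det M, where s is the sum of the principal 2×2 minors.
tr M = -1 + (-2) + (-3) = -6.
s = ((-1)·(-2) − (-1)²) + ((-1)·(-3) − (-3)²) + ((-2)·(-3) − (-3)²) = 1 + (-6) + (-3) = -8.
det M (expand along row 1) = (-1)·(-3) − (-1)·(-6) + (-3)·(-3) = 6.
Characteristic polynomial: λ³ + 6λ² − 8λ − 6 = 0.
Substitute λ = y + (tr M)/3 = y − 2.000000 to remove the quadratic term: y³ + p·y + q = 0 with p = s − (tr M)²/3 = -20.000000 and q = −2(tr M)³/27 + (tr M)·s/3 − det M = 26.000000.
Three real roots ⇒ use the trigonometric (Viète) form: r = 2√(−p/3) = 5.163978, φ = arccos(3q/(p·r)) = arccos(-0.755232) = 2.426804 rad.
y_k = r·cos(φ/3 − 2πk/3) for k = 0, 1, 2 gives y = 3.564537, 1.453555, -5.018092.
λ_k = y_k − 2.000000 gives λ = 1.5645, -0.5464, -7.0181 (check: the sum is -6.0000 = tr M).

Eigenvalues sorted in increasing order: [-7.0181, -0.5464, 1.5645].


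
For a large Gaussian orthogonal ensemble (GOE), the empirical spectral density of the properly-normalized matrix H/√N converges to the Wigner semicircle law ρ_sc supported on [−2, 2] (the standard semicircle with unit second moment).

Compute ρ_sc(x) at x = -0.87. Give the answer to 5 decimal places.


ρ_sc(x) = (1/(2π)) √(4 − x²). With x = -0.87:
  4 − x² = 4 − (-0.87)² = 4 − 0.756900 = 3.243100.
  √(4 − x²) = 1.800861.
  1/(2π) = 0.159155.
  ρ_sc(-0.87) = 0.159155 · 1.800861 = 0.286616.

Rounded to 5 decimal places: ρ_sc(-0.87) ≈ 0.28662.


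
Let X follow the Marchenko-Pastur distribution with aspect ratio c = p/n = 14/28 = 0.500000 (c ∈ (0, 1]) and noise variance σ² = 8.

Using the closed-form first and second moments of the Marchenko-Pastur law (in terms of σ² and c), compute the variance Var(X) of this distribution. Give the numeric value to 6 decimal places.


Recall the MP moments m_1 = E[X] = σ² and m_2 = E[X²] = σ⁴ (1 + c).
m_1 = E[X] = σ² = 8, so m_1² = 64.
m_2 = E[X²] = σ⁴ (1 + c) = 64 · (1 + 0.500000) = 64 · 1.500000 = 96.000000.
(Note m_2 − m_1² simplifies to c · σ⁴ = 0.500000 · 64.)

Var(X) = m_2 − m_1² = 96.000000 − 64 = 32.000000.


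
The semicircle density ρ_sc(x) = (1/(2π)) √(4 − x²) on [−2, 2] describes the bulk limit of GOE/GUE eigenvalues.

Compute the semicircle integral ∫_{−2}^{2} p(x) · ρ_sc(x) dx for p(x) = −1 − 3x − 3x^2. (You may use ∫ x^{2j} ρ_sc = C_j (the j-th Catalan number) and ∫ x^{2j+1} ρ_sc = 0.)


Write p(x) = Σ a_i x^i, split into monomials and integrate each against ρ_sc separately.
Using ∫ x^{2j} ρ_sc = C_j = (1/(j+1)) C(2j, j) (Catalan numbers) and ∫ x^{2j+1} ρ_sc = 0 (odd monomials vanish by symmetry):
  i = 0 (even): a_0 · C_{0} = -1 · 1 = -1
  i = 1 (odd): ∫ x^1 ρ_sc = 0 (vanishes)
  i = 2 (even): a_2 · C_{1} = -3 · 1 = -3

Summing the contributions: ∫_{−2}^{2} p(x) ρ_sc(x) dx = (-1) + (-3) = -4.


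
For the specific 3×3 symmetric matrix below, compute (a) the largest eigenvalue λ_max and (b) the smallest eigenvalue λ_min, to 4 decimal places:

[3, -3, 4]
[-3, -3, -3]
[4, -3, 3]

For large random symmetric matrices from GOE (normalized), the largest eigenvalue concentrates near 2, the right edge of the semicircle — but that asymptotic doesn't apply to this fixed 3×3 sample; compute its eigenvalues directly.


Since M is real symmetric, all three eigenvalues are real; they are the roots of det(λI − M) = λ³ − (tr M) λ² + s λ − det M, where s is the sum of the principal 2×2 minors.
tr M = 3 + (-3) + 3 = 3.
s = (3·(-3) − (-3)²) + (3·3 − 4²) + ((-3)·3 − (-3)²) = -18 + (-7) + (-18) = -43.
det M (expand along row 1) = 3·(-18) − (-3)·3 + 4·21 = 39.
Characteristic polynomial: λ³ − 3λ² − 43λ − 39 = 0.
Substitute λ = y + (tr M)/3 = y + 1.000000 to remove the quadratic term: y³ + p·y + q = 0 with p = s − (tr M)²/3 = -46.000000 and q = −2(tr M)³/27 + (tr M)·s/3 − det M = -84.000000.
Three real roots ⇒ use the trigonometric (Viète) form: r = 2√(−p/3) = 7.831560, φ = arccos(3q/(p·r)) = arccos(0.699511) = 0.796084 rad.
y_k = r·cos(φ/3 − 2πk/3) for k = 0, 1, 2 gives y = 7.557439, -2.000000, -5.557439.
λ_k = y_k + 1.000000 gives λ = 8.5574, -1.0000, -4.5574 (check: the sum is 3.0000 = tr M).

Hence λ_max = 8.5574 and λ_min = -4.5574.


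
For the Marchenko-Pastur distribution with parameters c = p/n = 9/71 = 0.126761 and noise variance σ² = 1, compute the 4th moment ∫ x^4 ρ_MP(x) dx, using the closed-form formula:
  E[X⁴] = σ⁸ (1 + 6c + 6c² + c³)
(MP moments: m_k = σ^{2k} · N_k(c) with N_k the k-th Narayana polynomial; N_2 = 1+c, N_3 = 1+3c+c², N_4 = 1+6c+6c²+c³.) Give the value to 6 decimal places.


E[X⁴] = σ⁸ (1 + 6c + 6c² + c³) (fourth MP moment). With σ² = 1 (so σ⁸ = 1) and c = 9/71 = 0.126761: E[X⁴] = 1 · (1 + 6·0.126761 + 6·(0.126761)² + (0.126761)³) = 1 · 1.859010.

So E[X^4] = 1.859010.


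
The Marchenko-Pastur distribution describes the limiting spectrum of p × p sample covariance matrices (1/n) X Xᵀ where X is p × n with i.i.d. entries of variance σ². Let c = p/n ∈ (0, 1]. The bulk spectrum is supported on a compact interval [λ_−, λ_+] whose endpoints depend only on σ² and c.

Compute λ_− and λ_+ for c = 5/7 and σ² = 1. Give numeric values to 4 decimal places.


c = 5/7 = 0.714286; √c = 0.845154.
λ_− = σ² (1 − √c)² = 1 · (1 − 0.845154)² = 1 · (0.154846)² = 0.023977.
λ_+ = σ² (1 + √c)² = 1 · (1 + 0.845154)² = 1 · (1.845154)² = 3.404594.

Rounded to 4 decimal places: λ_− ≈ 0.0240, λ_+ ≈ 3.4046.


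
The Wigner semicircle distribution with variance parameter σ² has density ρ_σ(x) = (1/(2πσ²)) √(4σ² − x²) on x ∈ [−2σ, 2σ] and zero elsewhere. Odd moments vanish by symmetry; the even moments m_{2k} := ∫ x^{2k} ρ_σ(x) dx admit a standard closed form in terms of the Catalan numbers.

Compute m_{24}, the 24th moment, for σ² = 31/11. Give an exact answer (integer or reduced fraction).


By the scaled semicircle moment identity, m_{2k} = σ^{2k} · C_k with k = 12.
C_12 = (1/(k+1)) · C(2k, k) = (1/13) · C(24, 12) = (1/13) · 2704156 = 208012.
σ^{2k} = (σ²)^k = (31/11)^12 = 787662783788549761/3138428376721.

Therefore m_{24} = σ^{24} · C_12 = (787662783788549761/3138428376721) · 208012 = 163843310981423812885132/3138428376721.


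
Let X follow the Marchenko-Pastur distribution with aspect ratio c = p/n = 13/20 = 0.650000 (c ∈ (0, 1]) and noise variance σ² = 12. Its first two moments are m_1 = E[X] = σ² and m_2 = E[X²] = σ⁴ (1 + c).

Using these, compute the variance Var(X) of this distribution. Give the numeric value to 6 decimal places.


m_1 = E[X] = σ² = 12, so m_1² = 144.
m_2 = E[X²] = σ⁴ (1 + c) = 144 · (1 + 0.650000) = 144 · 1.650000 = 237.600000.
(Note m_2 − m_1² simplifies to c · σ⁴ = 0.650000 · 144.)

Var(X) = m_2 − m_1² = 237.600000 − 144 = 93.600000.


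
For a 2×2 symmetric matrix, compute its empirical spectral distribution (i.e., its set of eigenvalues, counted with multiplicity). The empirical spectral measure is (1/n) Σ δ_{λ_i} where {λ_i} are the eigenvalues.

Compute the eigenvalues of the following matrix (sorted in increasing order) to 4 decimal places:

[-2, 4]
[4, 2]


Since M is real symmetric, both eigenvalues are real; they are the roots of det(λI − M) = λ² − (tr M) λ + det M.
tr M = -2 + 2 = 0.
det M = (-2)·2 − 4² = -4 − 16 = -20.
Characteristic polynomial: λ² − 20 = 0.
Discriminant Δ = (tr M)² − 4·det M = 0 − (-80) = 80; √Δ = 8.944272.
λ = (tr M ± √Δ)/2 = (0 ± 8.944272)/2, giving (tr M − √Δ)/2 = -4.4721 and (tr M + √Δ)/2 = 4.4721.

Eigenvalues sorted in increasing order: [-4.4721, 4.4721].


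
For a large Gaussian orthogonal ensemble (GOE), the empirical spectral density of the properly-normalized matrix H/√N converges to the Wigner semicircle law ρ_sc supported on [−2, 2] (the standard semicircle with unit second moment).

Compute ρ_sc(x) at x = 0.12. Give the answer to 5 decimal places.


ρ_sc(x) = (1/(2π)) √(4 − x²). With x = 0.12:
  4 − x² = 4 − (0.12)² = 4 − 0.014400 = 3.985600.
  √(4 − x²) = 1.996397.
  1/(2π) = 0.159155.
  ρ_sc(0.12) = 0.159155 · 1.996397 = 0.317736.

Rounded to 5 decimal places: ρ_sc(0.12) ≈ 0.31774.


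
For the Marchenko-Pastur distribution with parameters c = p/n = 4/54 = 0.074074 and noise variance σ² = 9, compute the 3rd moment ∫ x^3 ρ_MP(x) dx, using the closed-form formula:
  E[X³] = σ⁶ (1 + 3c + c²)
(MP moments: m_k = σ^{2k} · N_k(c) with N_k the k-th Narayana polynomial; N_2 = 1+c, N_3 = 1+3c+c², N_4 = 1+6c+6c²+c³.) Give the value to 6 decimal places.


E[X³] = σ⁶ (1 + 3c + c²) (third MP moment). With σ² = 9 (so σ⁶ = 729) and c = 4/54 = 0.074074: E[X³] = 729 · (1 + 3·0.074074 + (0.074074)²) = 729 · 1.227709.

So E[X^3] = 895.000000.


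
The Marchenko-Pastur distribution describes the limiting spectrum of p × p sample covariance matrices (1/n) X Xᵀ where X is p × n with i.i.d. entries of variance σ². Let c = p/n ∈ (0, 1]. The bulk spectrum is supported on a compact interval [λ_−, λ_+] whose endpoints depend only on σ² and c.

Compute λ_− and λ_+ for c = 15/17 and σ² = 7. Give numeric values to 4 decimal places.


c = 15/17 = 0.882353; √c = 0.939336.
λ_− = σ² (1 − √c)² = 7 · (1 − 0.939336)² = 7 · (0.060664)² = 0.025760.
λ_+ = σ² (1 + √c)² = 7 · (1 + 0.939336)² = 7 · (1.939336)² = 26.327181.

Rounded to 4 decimal places: λ_− ≈ 0.0258, λ_+ ≈ 26.3272.


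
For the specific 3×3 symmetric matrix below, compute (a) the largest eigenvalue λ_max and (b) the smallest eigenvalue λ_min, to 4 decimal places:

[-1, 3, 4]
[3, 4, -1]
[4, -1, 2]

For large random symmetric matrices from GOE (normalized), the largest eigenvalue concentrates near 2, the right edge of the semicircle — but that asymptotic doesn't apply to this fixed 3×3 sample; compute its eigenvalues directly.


Since M is real symmetric, all three eigenvalues are real; they are the roots of det(λI − M) = λ³ − (tr M) λ² + s λ − det M, where s is the sum of the principal 2×2 minors.
tr M = -1 + 4 + 2 = 5.
s = ((-1)·4 − 3²) + ((-1)·2 − 4²) + (4·2 − (-1)²) = -13 + (-18) + 7 = -24.
det M (expand along row 1) = (-1)·7 − 3·10 + 4·(-19) = -113.
Characteristic polynomial: λ³ − 5λ² − 24λ + 113 = 0.
Substitute λ = y + (tr M)/3 = y + 1.666667 to remove the quadratic term: y³ + p·y + q = 0 with p = s − (tr M)²/3 = -32.333333 and q = −2(tr M)³/27 + (tr M)·s/3 − det M = 63.740741.
Three real roots ⇒ use the trigonometric (Viète) form: r = 2√(−p/3) = 6.565905, φ = arccos(3q/(p·r)) = arccos(-0.900727) = 2.692237 rad.
y_k = r·cos(φ/3 − 2πk/3) for k = 0, 1, 2 gives y = 4.094727, 2.397660, -6.492388.
λ_k = y_k + 1.666667 gives λ = 5.7614, 4.0643, -4.8257 (check: the sum is 5.0000 = tr M).

Hence λ_max = 5.7614 and λ_min = -4.8257.


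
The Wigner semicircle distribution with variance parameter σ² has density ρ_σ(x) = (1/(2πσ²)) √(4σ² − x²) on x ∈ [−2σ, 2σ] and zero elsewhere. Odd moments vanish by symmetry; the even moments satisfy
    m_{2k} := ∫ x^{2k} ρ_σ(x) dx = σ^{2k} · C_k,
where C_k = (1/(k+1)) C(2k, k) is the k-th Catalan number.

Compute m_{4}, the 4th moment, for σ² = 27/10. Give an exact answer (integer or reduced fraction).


By the scaled semicircle moment identity, m_{2k} = σ^{2k} · C_k with k = 2.
C_2 = (1/(k+1)) · C(2k, k) = (1/3) · C(4, 2) = (1/3) · 6 = 2.
σ^{2k} = (σ²)^k = (27/10)^2 = 729/100.

Therefore m_{4} = σ^{4} · C_2 = (729/100) · 2 = 729/50.


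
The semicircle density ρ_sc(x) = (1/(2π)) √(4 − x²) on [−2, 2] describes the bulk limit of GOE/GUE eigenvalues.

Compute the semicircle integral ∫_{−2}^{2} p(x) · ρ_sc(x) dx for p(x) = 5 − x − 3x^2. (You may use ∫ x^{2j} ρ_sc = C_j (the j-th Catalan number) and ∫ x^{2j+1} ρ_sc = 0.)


Write p(x) = Σ a_i x^i, split into monomials and integrate each against ρ_sc separately.
Using ∫ x^{2j} ρ_sc = C_j = (1/(j+1)) C(2j, j) (Catalan numbers) and ∫ x^{2j+1} ρ_sc = 0 (odd monomials vanish by symmetry):
  i = 0 (even): a_0 · C_{0} = 5 · 1 = 5
  i = 1 (odd): ∫ x^1 ρ_sc = 0 (vanishes)
  i = 2 (even): a_2 · C_{1} = -3 · 1 = -3

Summing the contributions: ∫_{−2}^{2} p(x) ρ_sc(x) dx = 5 + (-3) = 2.


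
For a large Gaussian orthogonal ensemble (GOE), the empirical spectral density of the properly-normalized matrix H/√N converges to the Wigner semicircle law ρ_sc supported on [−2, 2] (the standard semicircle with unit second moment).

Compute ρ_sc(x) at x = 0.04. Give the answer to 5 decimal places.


ρ_sc(x) = (1/(2π)) √(4 − x²). With x = 0.04:
  4 − x² = 4 − (0.04)² = 4 − 0.001600 = 3.998400.
  √(4 − x²) = 1.999600.
  1/(2π) = 0.159155.
  ρ_sc(0.04) = 0.159155 · 1.999600 = 0.318246.

Rounded to 5 decimal places: ρ_sc(0.04) ≈ 0.31825.


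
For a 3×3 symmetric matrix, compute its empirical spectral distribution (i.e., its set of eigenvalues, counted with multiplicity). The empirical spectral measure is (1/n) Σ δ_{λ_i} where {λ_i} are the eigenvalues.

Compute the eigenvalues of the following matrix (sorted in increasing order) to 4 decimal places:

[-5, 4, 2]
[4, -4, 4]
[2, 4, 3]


Since M is real symmetric, all three eigenvalues are real; they are the roots of det(λI − M) = λ³ − (tr M) λ² + s λ − det M, where s is the sum of the principal 2×2 minors.
tr M = -5 + (-4) + 3 = -6.
s = ((-5)·(-4) − 4²) + ((-5)·3 − 2²) + ((-4)·3 − 4²) = 4 + (-19) + (-28) = -43.
det M (expand along row 1) = (-5)·(-28) − 4·4 + 2·24 = 172.
Characteristic polynomial: λ³ + 6λ² − 43λ − 172 = 0.
Substitute λ = y + (tr M)/3 = y − 2.000000 to remove the quadratic term: y³ + p·y + q = 0 with p = s − (tr M)²/3 = -55.000000 and q = −2(tr M)³/27 + (tr M)·s/3 − det M = -70.000000.
Three real roots ⇒ use the trigonometric (Viète) form: r = 2√(−p/3) = 8.563488, φ = arccos(3q/(p·r)) = arccos(0.445868) = 1.108653 rad.
y_k = r·cos(φ/3 − 2πk/3) for k = 0, 1, 2 gives y = 7.985364, -1.313975, -6.671389.
λ_k = y_k − 2.000000 gives λ = 5.9854, -3.3140, -8.6714 (check: the sum is -6.0000 = tr M).

Eigenvalues sorted in increasing order: [-8.6714, -3.3140, 5.9854].


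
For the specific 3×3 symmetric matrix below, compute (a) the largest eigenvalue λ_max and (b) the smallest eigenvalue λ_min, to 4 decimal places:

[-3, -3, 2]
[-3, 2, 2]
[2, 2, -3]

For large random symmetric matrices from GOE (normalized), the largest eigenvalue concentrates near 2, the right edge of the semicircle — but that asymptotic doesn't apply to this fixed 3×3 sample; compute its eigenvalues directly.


Since M is real symmetric, all three eigenvalues are real; they are the roots of det(λI − M) = λ³ − (tr M) λ² + s λ − det M, where s is the sum of the principal 2×2 minors.
tr M = -3 + 2 + (-3) = -4.
s = ((-3)·2 − (-3)²) + ((-3)·(-3) − 2²) + (2·(-3) − 2²) = -15 + 5 + (-10) = -20.
det M (expand along row 1) = (-3)·(-10) − (-3)·5 + 2·(-10) = 25.
Characteristic polynomial: λ³ + 4λ² − 20λ − 25 = 0.
Substitute λ = y + (tr M)/3 = y − 1.333333 to remove the quadratic term: y³ + p·y + q = 0 with p = s − (tr M)²/3 = -25.333333 and q = −2(tr M)³/27 + (tr M)·s/3 − det M = 6.407407.
Three real roots ⇒ use the trigonometric (Viète) form: r = 2√(−p/3) = 5.811865, φ = arccos(3q/(p·r)) = arccos(-0.130556) = 1.701726 rad.
y_k = r·cos(φ/3 − 2πk/3) for k = 0, 1, 2 gives y = 4.901647, 0.253568, -5.155214.
λ_k = y_k − 1.333333 gives λ = 3.5683, -1.0798, -6.4885 (check: the sum is -4.0000 = tr M).

Hence λ_max = 3.5683 and λ_min = -6.4885.


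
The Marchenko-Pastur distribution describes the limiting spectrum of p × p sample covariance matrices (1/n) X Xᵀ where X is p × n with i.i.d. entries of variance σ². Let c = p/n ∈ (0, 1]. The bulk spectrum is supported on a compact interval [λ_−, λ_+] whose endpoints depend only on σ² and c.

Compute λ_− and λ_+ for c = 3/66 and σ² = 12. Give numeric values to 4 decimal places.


c = 3/66 = 0.045455; √c = 0.213201.
λ_− = σ² (1 − √c)² = 12 · (1 − 0.213201)² = 12 · (0.786799)² = 7.428637.
λ_+ = σ² (1 + √c)² = 12 · (1 + 0.213201)² = 12 · (1.213201)² = 17.662272.

Rounded to 4 decimal places: λ_− ≈ 7.4286, λ_+ ≈ 17.6623.


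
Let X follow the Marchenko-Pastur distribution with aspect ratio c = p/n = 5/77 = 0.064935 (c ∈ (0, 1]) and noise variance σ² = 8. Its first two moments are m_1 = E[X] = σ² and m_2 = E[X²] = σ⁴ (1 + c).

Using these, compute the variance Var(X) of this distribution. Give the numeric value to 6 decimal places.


m_1 = E[X] = σ² = 8, so m_1² = 64.
m_2 = E[X²] = σ⁴ (1 + c) = 64 · (1 + 0.064935) = 64 · 1.064935 = 68.155844.
(Note m_2 − m_1² simplifies to c · σ⁴ = 0.064935 · 64.)

Var(X) = m_2 − m_1² = 68.155844 − 64 = 4.155844.
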